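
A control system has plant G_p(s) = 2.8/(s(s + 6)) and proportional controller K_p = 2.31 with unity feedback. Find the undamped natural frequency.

With unity feedback the closed-loop characteristic equation is s² + 6s + 2.31·2.8 = s² + 6s + 6.468 = 0.
Matching s² + 2ζω_n s + ω_n²: ω_n = √6.468 = 2.543 rad/s and 2ζω_n = 6, so ζ = 6/(2·2.543) = 1.18.

ω_n = 2.54 rad/s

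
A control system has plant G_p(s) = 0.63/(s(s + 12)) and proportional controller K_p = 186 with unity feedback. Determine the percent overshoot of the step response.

From 1 + K_pG_p(s) = 0: s² + 12s + 117.2 = 0 ⇒ ω_n = 10.82, ζ = 0.5543.
%OS = 100·exp(−πζ/√(1−ζ²)) = 100·exp(−π·0.5543/√0.6928) = 12.3%.

12.3%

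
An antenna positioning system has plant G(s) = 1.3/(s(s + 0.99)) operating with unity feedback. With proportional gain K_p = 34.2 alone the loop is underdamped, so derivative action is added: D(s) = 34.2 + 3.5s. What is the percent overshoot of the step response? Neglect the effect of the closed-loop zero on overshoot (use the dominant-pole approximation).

23.8%

Forward path: (34.2 + 3.5s)·1.3/(s(s+0.99)). The closed-loop characteristic equation is s² + (0.99 + 1.3·3.5)s + 1.3·34.2 = 0.
That is s² + 5.54s + 44.46 = 0, so ω_n = 6.668 rad/s and ζ = 5.54/(2·6.668) = 0.4154.
%OS = 100·exp(−πζ/√(1−ζ²)) = 23.8%.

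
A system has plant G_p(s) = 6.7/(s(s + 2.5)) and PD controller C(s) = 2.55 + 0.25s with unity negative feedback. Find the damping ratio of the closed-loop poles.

ζ = 0.505

Forward path: (2.55 + 0.25s)·6.7/(s(s+2.5)). The closed-loop characteristic equation is s² + (2.5 + 6.7·0.25)s + 6.7·2.55 = 0.
That is s² + 4.175s + 17.09 = 0, so ω_n = 4.133 rad/s and ζ = 4.175/(2·4.133) = 0.505.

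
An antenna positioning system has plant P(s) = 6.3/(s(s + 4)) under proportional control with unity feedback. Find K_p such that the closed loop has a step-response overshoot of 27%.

From %OS = 100·exp(−πζ/√(1−ζ²)) = 27%, ζ = −ln(0.27)/√(π²+ln²(0.27)) = 0.3847.
Characteristic equation s² + 4s + 6.3K_p = 0 gives ζ = 4/(2√(6.3K_p)).
Setting ζ = 0.3847: √(6.3K_p) = 4/(2·0.3847) = 5.199, so K_p = 27.03/6.3 = 4.29.

K_p = 4.29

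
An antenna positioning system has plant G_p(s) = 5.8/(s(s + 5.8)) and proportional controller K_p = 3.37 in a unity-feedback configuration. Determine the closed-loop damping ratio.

ζ = 0.656

With unity feedback the closed-loop characteristic equation is s² + 5.8s + 3.37·5.8 = s² + 5.8s + 19.55 = 0.
Matching s² + 2ζω_n s + ω_n²: ω_n = √19.55 = 4.421 rad/s and 2ζω_n = 5.8, so ζ = 5.8/(2·4.421) = 0.656.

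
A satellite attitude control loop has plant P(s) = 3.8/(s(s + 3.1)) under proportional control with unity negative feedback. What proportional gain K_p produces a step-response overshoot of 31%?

From %OS = 100·exp(−πζ/√(1−ζ²)) = 31%, ζ = −ln(0.31)/√(π²+ln²(0.31)) = 0.3493.
Characteristic equation s² + 3.1s + 3.8K_p = 0 gives ζ = 3.1/(2√(3.8K_p)).
Setting ζ = 0.3493: √(3.8K_p) = 3.1/(2·0.3493) = 4.437, so K_p = 19.69/3.8 = 5.18.

K_p = 5.18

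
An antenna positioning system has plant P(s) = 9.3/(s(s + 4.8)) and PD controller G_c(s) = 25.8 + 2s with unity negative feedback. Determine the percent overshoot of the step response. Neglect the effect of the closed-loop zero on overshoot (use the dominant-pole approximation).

2.68%

Forward path: (25.8 + 2s)·9.3/(s(s+4.8)). The closed-loop characteristic equation is s² + (4.8 + 9.3·2)s + 9.3·25.8 = 0.
That is s² + 23.4s + 239.9 = 0, so ω_n = 15.49 rad/s and ζ = 23.4/(2·15.49) = 0.7553.
%OS = 100·exp(−πζ/√(1−ζ²)) = 2.68%.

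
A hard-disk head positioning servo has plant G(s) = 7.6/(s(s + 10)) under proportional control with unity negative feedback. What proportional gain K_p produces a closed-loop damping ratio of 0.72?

Closed-loop characteristic equation: s² + 10s + K_p·7.6 = 0.
So ω_n = √(7.6K_p) and 2ζω_n = 10, giving ζ = 10/(2√(7.6K_p)).
Setting ζ = 0.72: √(7.6K_p) = 10/(2·0.72) = 6.944, so K_p = 48.23/7.6 = 6.35.

K_p = 6.35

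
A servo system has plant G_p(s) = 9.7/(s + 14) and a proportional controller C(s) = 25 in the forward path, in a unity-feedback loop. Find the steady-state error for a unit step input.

0.0546

The loop is type 0. Static position error constant K_pos = C(0)·G_p(0) = 25·0.6929 = 17.32.
Steady-state error to a unit step: e_ss = 1/(1+K_pos) = 1/18.32 = 0.0546.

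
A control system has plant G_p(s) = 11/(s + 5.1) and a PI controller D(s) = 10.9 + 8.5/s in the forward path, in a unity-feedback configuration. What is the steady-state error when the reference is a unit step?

The open loop D(s)G_p(s) has a pole at the origin (type 1), so the static position error constant is infinite and e_ss = 1/(1+∞) = 0.

0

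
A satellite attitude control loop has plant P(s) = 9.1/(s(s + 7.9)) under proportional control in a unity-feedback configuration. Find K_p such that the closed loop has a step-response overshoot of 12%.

K_p = 5.48

From %OS = 100·exp(−πζ/√(1−ζ²)) = 12%, ζ = −ln(0.12)/√(π²+ln²(0.12)) = 0.5594.
Characteristic equation s² + 7.9s + 9.1K_p = 0 gives ζ = 7.9/(2√(9.1K_p)).
Setting ζ = 0.5594: √(9.1K_p) = 7.9/(2·0.5594) = 7.061, so K_p = 49.86/9.1 = 5.48.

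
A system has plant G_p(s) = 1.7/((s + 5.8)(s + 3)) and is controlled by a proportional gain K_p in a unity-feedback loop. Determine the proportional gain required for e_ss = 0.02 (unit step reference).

K_p = 502

Steady-state error for a unit step on this type-0 loop is 1/(1 + K_p·G_p(0)).
G_p(0) = 0.0977. Require 1/(1 + K_p·0.0977) = 0.02, so 1 + 0.0977·K_p = 50.
K_p = (50 − 1)/0.0977 = 502.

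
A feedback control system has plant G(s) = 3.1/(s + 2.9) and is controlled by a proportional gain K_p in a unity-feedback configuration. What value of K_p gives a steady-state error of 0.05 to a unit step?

Steady-state error for a unit step on this type-0 loop is 1/(1 + K_p·G(0)).
G(0) = 1.069. Require 1/(1 + K_p·1.069) = 0.05, so 1 + 1.069·K_p = 20.
K_p = (20 − 1)/1.069 = 17.8.

K_p = 17.8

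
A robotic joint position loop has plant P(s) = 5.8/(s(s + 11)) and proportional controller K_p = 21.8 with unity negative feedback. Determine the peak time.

From 1 + K_pP(s) = 0: s² + 11s + 126.4 = 0 ⇒ ω_n = 11.24, ζ = 0.4891.
Damped frequency ω_d = ω_n√(1−ζ²) = 9.808 rad/s, so peak time T_p = π/ω_d = 0.32 s.

T_p = 0.32 s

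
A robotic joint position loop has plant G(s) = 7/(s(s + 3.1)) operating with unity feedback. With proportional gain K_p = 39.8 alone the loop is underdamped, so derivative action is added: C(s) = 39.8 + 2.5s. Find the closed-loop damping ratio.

Forward path: (39.8 + 2.5s)·7/(s(s+3.1)). The closed-loop characteristic equation is s² + (3.1 + 7·2.5)s + 7·39.8 = 0.
That is s² + 20.6s + 278.6 = 0, so ω_n = 16.69 rad/s and ζ = 20.6/(2·16.69) = 0.6171.

ζ = 0.617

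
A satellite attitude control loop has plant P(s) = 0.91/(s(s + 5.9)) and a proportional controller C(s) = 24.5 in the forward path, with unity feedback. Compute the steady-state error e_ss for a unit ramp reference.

0.265

The loop has one pole at the origin (type 1). Velocity error constant K_v = lim_{s→0} s·C(s)P(s) = 24.5·0.91/5.9 = 3.779.
Steady-state error to a unit ramp: e_ss = 1/K_v = 0.265.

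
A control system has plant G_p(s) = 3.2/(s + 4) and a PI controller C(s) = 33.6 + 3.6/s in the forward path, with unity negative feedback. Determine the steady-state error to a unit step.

0

The open loop C(s)G_p(s) has a pole at the origin (type 1), so the static position error constant is infinite and e_ss = 1/(1+∞) = 0.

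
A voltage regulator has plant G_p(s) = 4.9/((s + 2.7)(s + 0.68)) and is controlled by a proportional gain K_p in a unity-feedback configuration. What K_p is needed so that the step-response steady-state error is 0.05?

For a type-0 loop with proportional control, e_ss = 1/(1 + K_p·G_p(0)).
G_p(0) = 2.669. Require 1/(1 + K_p·2.669) = 0.05, so 1 + 2.669·K_p = 20.
K_p = (20 − 1)/2.669 = 7.12.

K_p = 7.12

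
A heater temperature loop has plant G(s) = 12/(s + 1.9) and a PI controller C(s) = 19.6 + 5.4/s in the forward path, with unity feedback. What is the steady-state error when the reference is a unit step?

The open loop C(s)G(s) has a pole at the origin (type 1), so the static position error constant is infinite and e_ss = 1/(1+∞) = 0.

0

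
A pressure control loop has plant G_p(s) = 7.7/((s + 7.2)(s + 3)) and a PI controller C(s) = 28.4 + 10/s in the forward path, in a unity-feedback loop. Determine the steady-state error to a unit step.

0

The open loop C(s)G_p(s) has a pole at the origin (type 1), so the static position error constant is infinite and e_ss = 1/(1+∞) = 0.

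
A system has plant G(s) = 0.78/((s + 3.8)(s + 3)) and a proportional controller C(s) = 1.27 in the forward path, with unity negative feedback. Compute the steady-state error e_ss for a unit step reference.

The loop is type 0. Static position error constant K_pos = C(0)·G(0) = 1.27·0.06842 = 0.08689.
Steady-state error to a unit step: e_ss = 1/(1+K_pos) = 1/1.087 = 0.92.

0.92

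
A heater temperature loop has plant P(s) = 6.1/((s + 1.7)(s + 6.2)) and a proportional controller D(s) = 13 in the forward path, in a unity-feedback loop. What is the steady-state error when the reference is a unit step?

0.117

The loop is type 0. Static position error constant K_pos = D(0)·P(0) = 13·0.5787 = 7.524.
Steady-state error to a unit step: e_ss = 1/(1+K_pos) = 1/8.524 = 0.117.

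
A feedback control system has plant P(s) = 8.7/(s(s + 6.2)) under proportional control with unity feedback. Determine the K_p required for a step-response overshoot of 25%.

From %OS = 100·exp(−πζ/√(1−ζ²)) = 25%, ζ = −ln(0.25)/√(π²+ln²(0.25)) = 0.4037.
Characteristic equation s² + 6.2s + 8.7K_p = 0 gives ζ = 6.2/(2√(8.7K_p)).
Setting ζ = 0.4037: √(8.7K_p) = 6.2/(2·0.4037) = 7.679, so K_p = 58.96/8.7 = 6.78.

K_p = 6.78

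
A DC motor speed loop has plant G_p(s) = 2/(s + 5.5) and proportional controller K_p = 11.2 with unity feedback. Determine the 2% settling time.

Closed-loop transfer function: T(s) = K_p·G_p(s)/(1 + K_p·G_p(s)) = 22.4/(s + 5.5 + 22.4) = 22.4/(s + 27.9).
Time constant τ = 1/27.9 = 0.03584 s, so the 2% settling time is about 4τ = 0.143 s.

T_s ≈ 0.143 s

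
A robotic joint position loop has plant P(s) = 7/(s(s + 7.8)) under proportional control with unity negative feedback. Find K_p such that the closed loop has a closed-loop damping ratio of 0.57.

K_p = 6.69

Closed-loop characteristic equation: s² + 7.8s + K_p·7 = 0.
So ω_n = √(7K_p) and 2ζω_n = 7.8, giving ζ = 7.8/(2√(7K_p)).
Setting ζ = 0.57: √(7K_p) = 7.8/(2·0.57) = 6.842, so K_p = 46.81/7 = 6.69.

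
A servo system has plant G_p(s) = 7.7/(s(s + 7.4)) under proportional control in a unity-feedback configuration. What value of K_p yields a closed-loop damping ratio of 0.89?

Closed-loop characteristic equation: s² + 7.4s + K_p·7.7 = 0.
So ω_n = √(7.7K_p) and 2ζω_n = 7.4, giving ζ = 7.4/(2√(7.7K_p)).
Setting ζ = 0.89: √(7.7K_p) = 7.4/(2·0.89) = 4.157, so K_p = 17.28/7.7 = 2.24.

K_p = 2.24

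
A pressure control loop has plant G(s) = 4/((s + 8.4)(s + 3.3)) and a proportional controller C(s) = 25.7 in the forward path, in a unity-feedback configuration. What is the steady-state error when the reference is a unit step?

0.212

The loop is type 0. Static position error constant K_pos = C(0)·G(0) = 25.7·0.1443 = 3.709.
Steady-state error to a unit step: e_ss = 1/(1+K_pos) = 1/4.709 = 0.212.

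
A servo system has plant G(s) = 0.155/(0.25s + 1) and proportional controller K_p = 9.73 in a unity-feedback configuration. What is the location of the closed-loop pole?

Closed loop: T(s) = K_p·G/(1+K_p·G) = 1.508/(0.25s + 1 + 1.508), with pole at s = −(1 + 1.508)/0.25 = −10.03.

s = -10.03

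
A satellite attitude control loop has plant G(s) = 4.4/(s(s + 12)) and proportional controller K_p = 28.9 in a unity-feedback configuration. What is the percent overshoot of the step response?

13.9%

The closed-loop denominator s² + 12s + 127.2 gives ω_n = √127.2 = 11.28 and ζ = 12/(2ω_n) = 0.5321.
%OS = 100·exp(−πζ/√(1−ζ²)) = 100·exp(−π·0.5321/√0.7169) = 13.9%.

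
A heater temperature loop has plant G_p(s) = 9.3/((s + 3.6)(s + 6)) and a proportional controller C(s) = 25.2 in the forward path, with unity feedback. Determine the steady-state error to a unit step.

0.0844

The loop is type 0. Static position error constant K_pos = C(0)·G_p(0) = 25.2·0.4306 = 10.85.
Steady-state error to a unit step: e_ss = 1/(1+K_pos) = 1/11.85 = 0.0844.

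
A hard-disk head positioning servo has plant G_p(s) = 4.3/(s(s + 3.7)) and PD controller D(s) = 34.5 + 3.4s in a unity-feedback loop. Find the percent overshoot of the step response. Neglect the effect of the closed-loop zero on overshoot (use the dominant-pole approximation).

Forward path: (34.5 + 3.4s)·4.3/(s(s+3.7)). The closed-loop characteristic equation is s² + (3.7 + 4.3·3.4)s + 4.3·34.5 = 0.
That is s² + 18.32s + 148.3 = 0, so ω_n = 12.18 rad/s and ζ = 18.32/(2·12.18) = 0.7521.
%OS = 100·exp(−πζ/√(1−ζ²)) = 2.77%.

2.77%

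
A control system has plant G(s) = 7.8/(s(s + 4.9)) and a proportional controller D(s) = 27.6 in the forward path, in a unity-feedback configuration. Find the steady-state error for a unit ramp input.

The loop has one pole at the origin (type 1). Velocity error constant K_v = lim_{s→0} s·D(s)G(s) = 27.6·7.8/4.9 = 43.93.
Steady-state error to a unit ramp: e_ss = 1/K_v = 0.0228.

0.0228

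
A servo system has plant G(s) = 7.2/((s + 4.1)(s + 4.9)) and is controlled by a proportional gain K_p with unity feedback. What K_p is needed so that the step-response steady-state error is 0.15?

K_p = 15.8

Steady-state error for a unit step on this type-0 loop is 1/(1 + K_p·G(0)).
G(0) = 0.3584. Require 1/(1 + K_p·0.3584) = 0.15, so 1 + 0.3584·K_p = 6.667.
K_p = (6.667 − 1)/0.3584 = 15.8.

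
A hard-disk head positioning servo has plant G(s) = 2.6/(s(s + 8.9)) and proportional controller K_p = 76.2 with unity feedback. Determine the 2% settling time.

T_s ≈ 0.899 s

The closed-loop denominator s² + 8.9s + 198.1 gives ω_n = √198.1 = 14.08 and ζ = 8.9/(2ω_n) = 0.3162.
2% settling time T_s ≈ 4/(ζω_n) = 4/4.45 = 0.899 s.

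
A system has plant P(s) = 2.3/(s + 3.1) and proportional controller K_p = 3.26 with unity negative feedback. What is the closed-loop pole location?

s = -10.6

Closed-loop transfer function: T(s) = K_p·P(s)/(1 + K_p·P(s)) = 7.498/(s + 3.1 + 7.498) = 7.498/(s + 10.6).
The closed-loop pole is at s = −10.6.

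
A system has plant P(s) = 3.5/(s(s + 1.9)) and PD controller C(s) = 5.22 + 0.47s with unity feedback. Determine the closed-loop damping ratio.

ζ = 0.415

Forward path: (5.22 + 0.47s)·3.5/(s(s+1.9)). The closed-loop characteristic equation is s² + (1.9 + 3.5·0.47)s + 3.5·5.22 = 0.
That is s² + 3.545s + 18.27 = 0, so ω_n = 4.274 rad/s and ζ = 3.545/(2·4.274) = 0.4147.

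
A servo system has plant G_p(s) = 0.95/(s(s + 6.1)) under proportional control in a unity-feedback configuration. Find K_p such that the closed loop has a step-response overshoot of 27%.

From %OS = 100·exp(−πζ/√(1−ζ²)) = 27%, ζ = −ln(0.27)/√(π²+ln²(0.27)) = 0.3847.
Characteristic equation s² + 6.1s + 0.95K_p = 0 gives ζ = 6.1/(2√(0.95K_p)).
Setting ζ = 0.3847: √(0.95K_p) = 6.1/(2·0.3847) = 7.928, so K_p = 62.86/0.95 = 66.2.

K_p = 66.2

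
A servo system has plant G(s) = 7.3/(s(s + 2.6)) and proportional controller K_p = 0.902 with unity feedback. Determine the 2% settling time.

T_s ≈ 3.08 s

From 1 + K_pG(s) = 0: s² + 2.6s + 6.585 = 0 ⇒ ω_n = 2.566, ζ = 0.5066.
2% settling time T_s ≈ 4/(ζω_n) = 4/1.3 = 3.08 s.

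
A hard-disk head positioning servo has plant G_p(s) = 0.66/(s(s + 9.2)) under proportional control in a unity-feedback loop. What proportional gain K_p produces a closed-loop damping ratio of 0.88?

Closed-loop characteristic equation: s² + 9.2s + K_p·0.66 = 0.
So ω_n = √(0.66K_p) and 2ζω_n = 9.2, giving ζ = 9.2/(2√(0.66K_p)).
Setting ζ = 0.88: √(0.66K_p) = 9.2/(2·0.88) = 5.227, so K_p = 27.32/0.66 = 41.4.

K_p = 41.4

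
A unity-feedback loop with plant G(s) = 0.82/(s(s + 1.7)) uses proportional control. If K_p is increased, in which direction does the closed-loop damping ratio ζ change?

ζ = 1.7/(2√(0.82K_p)); increasing K_p raises the denominator, so ζ falls.

decrease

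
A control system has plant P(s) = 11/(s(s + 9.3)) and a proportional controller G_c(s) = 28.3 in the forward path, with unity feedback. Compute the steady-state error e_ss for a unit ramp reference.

0.0299

The loop has one pole at the origin (type 1). Velocity error constant K_v = lim_{s→0} s·G_c(s)P(s) = 28.3·11/9.3 = 33.47.
Steady-state error to a unit ramp: e_ss = 1/K_v = 0.0299.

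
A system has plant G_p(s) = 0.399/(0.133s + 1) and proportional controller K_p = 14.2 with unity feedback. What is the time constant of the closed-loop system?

τ = 0.02 s

Closed loop: T(s) = K_p·G_p/(1+K_p·G_p) = 5.666/(0.133s + 1 + 5.666), with pole at s = −(1 + 5.666)/0.133 = −50.12.
Closed-loop time constant τ = 1/50.12 = 0.02 s.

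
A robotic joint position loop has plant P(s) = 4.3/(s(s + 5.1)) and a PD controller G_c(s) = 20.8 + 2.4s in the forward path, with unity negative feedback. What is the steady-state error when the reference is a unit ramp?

The loop has one pole at the origin (type 1). Velocity error constant K_v = lim_{s→0} s·G_c(s)P(s) = 20.8·4.3/5.1 = 17.54.
Steady-state error to a unit ramp: e_ss = 1/K_v = 0.057.

0.057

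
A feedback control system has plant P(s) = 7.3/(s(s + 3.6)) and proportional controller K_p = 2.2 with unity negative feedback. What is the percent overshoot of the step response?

From 1 + K_pP(s) = 0: s² + 3.6s + 16.06 = 0 ⇒ ω_n = 4.007, ζ = 0.4492.
%OS = 100·exp(−πζ/√(1−ζ²)) = 100·exp(−π·0.4492/√0.7983) = 20.6%.

20.6%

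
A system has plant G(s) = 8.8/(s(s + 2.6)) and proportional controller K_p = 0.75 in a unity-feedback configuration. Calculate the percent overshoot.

15.8%

From 1 + K_pG(s) = 0: s² + 2.6s + 6.6 = 0 ⇒ ω_n = 2.569, ζ = 0.506.
%OS = 100·exp(−πζ/√(1−ζ²)) = 100·exp(−π·0.506/√0.7439) = 15.8%.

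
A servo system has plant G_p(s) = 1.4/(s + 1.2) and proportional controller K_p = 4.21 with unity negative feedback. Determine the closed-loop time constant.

Closed-loop transfer function: T(s) = K_p·G_p(s)/(1 + K_p·G_p(s)) = 5.894/(s + 1.2 + 5.894) = 5.894/(s + 7.094).
Time constant τ = 1/7.094 = 0.141 s.

τ = 0.141 s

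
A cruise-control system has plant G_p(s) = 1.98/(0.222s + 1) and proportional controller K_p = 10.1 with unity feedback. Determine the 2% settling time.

Closed loop: T(s) = K_p·G_p/(1+K_p·G_p) = 20/(0.222s + 1 + 20), with pole at s = −(1 + 20)/0.222 = −94.59.
τ = 1/94.59 = 0.01057 s, so 2% settling time ≈ 4τ = 0.0423 s.

T_s ≈ 0.0423 s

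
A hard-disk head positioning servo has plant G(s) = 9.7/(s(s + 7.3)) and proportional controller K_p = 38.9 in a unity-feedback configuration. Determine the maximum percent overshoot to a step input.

The closed-loop denominator s² + 7.3s + 377.3 gives ω_n = √377.3 = 19.42 and ζ = 7.3/(2ω_n) = 0.1879.
%OS = 100·exp(−πζ/√(1−ζ²)) = 100·exp(−π·0.1879/√0.9647) = 54.8%.

54.8%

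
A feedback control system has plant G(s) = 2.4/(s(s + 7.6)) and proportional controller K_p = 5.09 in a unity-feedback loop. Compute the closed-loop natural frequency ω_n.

ω_n = 3.5 rad/s

1 + K_p·G(s) = 0 gives s² + 7.6s + 12.22 = 0.
Matching s² + 2ζω_n s + ω_n²: ω_n = √12.22 = 3.495 rad/s and 2ζω_n = 7.6, so ζ = 7.6/(2·3.495) = 1.09.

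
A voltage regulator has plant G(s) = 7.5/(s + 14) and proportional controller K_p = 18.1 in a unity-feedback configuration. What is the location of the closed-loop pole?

s = -149.8

Closed-loop transfer function: T(s) = K_p·G(s)/(1 + K_p·G(s)) = 135.8/(s + 14 + 135.8) = 135.8/(s + 149.8).
The closed-loop pole is at s = −149.8.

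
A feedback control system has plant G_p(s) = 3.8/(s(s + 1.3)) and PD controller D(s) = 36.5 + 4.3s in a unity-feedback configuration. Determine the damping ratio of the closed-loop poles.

ζ = 0.749

Forward path: (36.5 + 4.3s)·3.8/(s(s+1.3)). The closed-loop characteristic equation is s² + (1.3 + 3.8·4.3)s + 3.8·36.5 = 0.
That is s² + 17.64s + 138.7 = 0, so ω_n = 11.78 rad/s and ζ = 17.64/(2·11.78) = 0.7489.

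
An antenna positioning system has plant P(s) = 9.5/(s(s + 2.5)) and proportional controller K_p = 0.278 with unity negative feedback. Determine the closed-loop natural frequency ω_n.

ω_n = 1.63 rad/s

The closed-loop denominator is s(s+2.5) + 0.278·9.5 = s² + 2.5s + 2.641.
Matching s² + 2ζω_n s + ω_n²: ω_n = √2.641 = 1.625 rad/s and 2ζω_n = 2.5, so ζ = 2.5/(2·1.625) = 0.769.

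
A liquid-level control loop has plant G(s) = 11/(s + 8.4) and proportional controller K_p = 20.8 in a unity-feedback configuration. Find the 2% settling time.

Closed-loop transfer function: T(s) = K_p·G(s)/(1 + K_p·G(s)) = 228.8/(s + 8.4 + 228.8) = 228.8/(s + 237.2).
Time constant τ = 1/237.2 = 0.004216 s, so the 2% settling time is about 4τ = 0.0169 s.

T_s ≈ 0.0169 s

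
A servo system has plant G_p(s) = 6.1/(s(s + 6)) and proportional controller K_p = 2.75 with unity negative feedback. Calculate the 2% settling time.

Closed-loop characteristic equation: s² + 6s + 16.77 = 0, so ω_n = 4.096 rad/s and ζ = 6/(2·4.096) = 0.7325.
2% settling time T_s ≈ 4/(ζω_n) = 4/3 = 1.33 s.

T_s ≈ 1.33 s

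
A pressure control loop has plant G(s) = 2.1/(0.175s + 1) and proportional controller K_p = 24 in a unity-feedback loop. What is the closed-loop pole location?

Closed loop: T(s) = K_p·G/(1+K_p·G) = 50.4/(0.175s + 1 + 50.4), with pole at s = −(1 + 50.4)/0.175 = −293.7.

s = -293.7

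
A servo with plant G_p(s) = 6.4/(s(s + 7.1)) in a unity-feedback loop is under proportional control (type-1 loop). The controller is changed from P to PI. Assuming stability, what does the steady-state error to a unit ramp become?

0

The integrator raises the loop to type 2, so K_v → ∞ and e_ss to a ramp is zero.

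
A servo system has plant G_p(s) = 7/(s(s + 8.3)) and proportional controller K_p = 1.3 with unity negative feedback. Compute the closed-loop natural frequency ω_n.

With unity feedback the closed-loop characteristic equation is s² + 8.3s + 1.3·7 = s² + 8.3s + 9.1 = 0.
So ω_n² = 9.1 ⇒ ω_n = 3.017 rad/s, and ζ = 8.3/(2ω_n) = 1.38.

ω_n = 3.02 rad/s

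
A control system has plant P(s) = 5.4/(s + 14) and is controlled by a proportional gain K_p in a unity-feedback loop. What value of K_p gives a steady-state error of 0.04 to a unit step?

The loop is type 0, so e_ss(step) = 1/(1 + K_pos) with K_pos = K_p·P(0).
P(0) = 0.3857. Require 1/(1 + K_p·0.3857) = 0.04, so 1 + 0.3857·K_p = 25.
K_p = (25 − 1)/0.3857 = 62.2.

K_p = 62.2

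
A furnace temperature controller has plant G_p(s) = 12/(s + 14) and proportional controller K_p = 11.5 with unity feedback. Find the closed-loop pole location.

Closed-loop transfer function: T(s) = K_p·G_p(s)/(1 + K_p·G_p(s)) = 138/(s + 14 + 138) = 138/(s + 152).
The closed-loop pole is at s = −152.

s = -152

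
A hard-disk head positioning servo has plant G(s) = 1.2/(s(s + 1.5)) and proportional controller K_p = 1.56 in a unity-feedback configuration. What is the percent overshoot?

Closed-loop characteristic equation: s² + 1.5s + 1.872 = 0, so ω_n = 1.368 rad/s and ζ = 1.5/(2·1.368) = 0.5482.
%OS = 100·exp(−πζ/√(1−ζ²)) = 100·exp(−π·0.5482/√0.6995) = 12.8%.

12.8%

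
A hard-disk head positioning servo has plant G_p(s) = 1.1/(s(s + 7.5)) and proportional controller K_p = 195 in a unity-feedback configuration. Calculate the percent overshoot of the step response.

Closed-loop characteristic equation: s² + 7.5s + 214.5 = 0, so ω_n = 14.65 rad/s and ζ = 7.5/(2·14.65) = 0.256.
%OS = 100·exp(−πζ/√(1−ζ²)) = 100·exp(−π·0.256/√0.9344) = 43.5%.

43.5%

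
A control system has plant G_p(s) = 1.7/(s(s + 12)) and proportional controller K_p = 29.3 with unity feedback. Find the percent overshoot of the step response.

0.627%

The closed-loop denominator s² + 12s + 49.81 gives ω_n = √49.81 = 7.058 and ζ = 12/(2ω_n) = 0.8501.
%OS = 100·exp(−πζ/√(1−ζ²)) = 100·exp(−π·0.8501/√0.2773) = 0.627%.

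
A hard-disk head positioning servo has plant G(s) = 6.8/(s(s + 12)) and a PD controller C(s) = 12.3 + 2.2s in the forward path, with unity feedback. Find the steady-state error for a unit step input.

The open loop C(s)G(s) has a pole at the origin (type 1), so the static position error constant is infinite and e_ss = 1/(1+∞) = 0.

0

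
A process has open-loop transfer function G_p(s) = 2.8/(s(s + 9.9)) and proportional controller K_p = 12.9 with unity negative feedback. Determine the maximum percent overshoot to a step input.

1.04%

Closed-loop characteristic equation: s² + 9.9s + 36.12 = 0, so ω_n = 6.01 rad/s and ζ = 9.9/(2·6.01) = 0.8236.
%OS = 100·exp(−πζ/√(1−ζ²)) = 100·exp(−π·0.8236/√0.3216) = 1.04%.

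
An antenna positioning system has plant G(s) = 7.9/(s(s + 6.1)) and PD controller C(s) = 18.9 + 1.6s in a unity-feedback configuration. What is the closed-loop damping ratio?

ζ = 0.767

Forward path: (18.9 + 1.6s)·7.9/(s(s+6.1)). The closed-loop characteristic equation is s² + (6.1 + 7.9·1.6)s + 7.9·18.9 = 0.
That is s² + 18.74s + 149.3 = 0, so ω_n = 12.22 rad/s and ζ = 18.74/(2·12.22) = 0.7668.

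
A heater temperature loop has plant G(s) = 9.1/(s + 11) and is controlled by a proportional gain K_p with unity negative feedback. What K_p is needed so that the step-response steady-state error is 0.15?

K_p = 6.85

Steady-state error for a unit step on this type-0 loop is 1/(1 + K_p·G(0)).
G(0) = 0.8273. Require 1/(1 + K_p·0.8273) = 0.15, so 1 + 0.8273·K_p = 6.667.
K_p = (6.667 − 1)/0.8273 = 6.85.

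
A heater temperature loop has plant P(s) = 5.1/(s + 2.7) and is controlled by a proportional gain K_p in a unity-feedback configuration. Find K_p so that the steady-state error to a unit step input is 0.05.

The loop is type 0, so e_ss(step) = 1/(1 + K_pos) with K_pos = K_p·P(0).
P(0) = 1.889. Require 1/(1 + K_p·1.889) = 0.05, so 1 + 1.889·K_p = 20.
K_p = (20 − 1)/1.889 = 10.1.

K_p = 10.1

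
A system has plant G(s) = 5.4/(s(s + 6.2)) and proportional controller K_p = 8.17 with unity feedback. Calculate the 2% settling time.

T_s ≈ 1.29 s

The closed-loop denominator s² + 6.2s + 44.12 gives ω_n = √44.12 = 6.642 and ζ = 6.2/(2ω_n) = 0.4667.
2% settling time T_s ≈ 4/(ζω_n) = 4/3.1 = 1.29 s.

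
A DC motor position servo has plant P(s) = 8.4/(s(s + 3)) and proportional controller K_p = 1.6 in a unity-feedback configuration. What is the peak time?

The closed-loop denominator s² + 3s + 13.44 gives ω_n = √13.44 = 3.666 and ζ = 3/(2ω_n) = 0.4092.
Damped frequency ω_d = ω_n√(1−ζ²) = 3.345 rad/s, so peak time T_p = π/ω_d = 0.939 s.

T_p = 0.939 s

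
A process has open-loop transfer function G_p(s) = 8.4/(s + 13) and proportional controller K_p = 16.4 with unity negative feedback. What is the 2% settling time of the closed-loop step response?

T_s ≈ 0.0265 s

Closed-loop transfer function: T(s) = K_p·G_p(s)/(1 + K_p·G_p(s)) = 137.8/(s + 13 + 137.8) = 137.8/(s + 150.8).
Time constant τ = 1/150.8 = 0.006633 s, so the 2% settling time is about 4τ = 0.0265 s.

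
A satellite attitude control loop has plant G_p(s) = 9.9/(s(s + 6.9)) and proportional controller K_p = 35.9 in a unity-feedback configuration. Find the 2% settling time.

T_s ≈ 1.16 s

Closed-loop characteristic equation: s² + 6.9s + 355.4 = 0, so ω_n = 18.85 rad/s and ζ = 6.9/(2·18.85) = 0.183.
2% settling time T_s ≈ 4/(ζω_n) = 4/3.45 = 1.16 s.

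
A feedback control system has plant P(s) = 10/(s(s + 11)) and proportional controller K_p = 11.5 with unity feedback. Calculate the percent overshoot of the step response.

Closed-loop characteristic equation: s² + 11s + 115 = 0, so ω_n = 10.72 rad/s and ζ = 11/(2·10.72) = 0.5129.
%OS = 100·exp(−πζ/√(1−ζ²)) = 100·exp(−π·0.5129/√0.737) = 15.3%.

15.3%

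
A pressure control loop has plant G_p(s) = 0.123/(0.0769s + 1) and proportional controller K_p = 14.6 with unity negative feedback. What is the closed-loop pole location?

s = -36.36

Closed loop: T(s) = K_p·G_p/(1+K_p·G_p) = 1.796/(0.0769s + 1 + 1.796), with pole at s = −(1 + 1.796)/0.0769 = −36.36.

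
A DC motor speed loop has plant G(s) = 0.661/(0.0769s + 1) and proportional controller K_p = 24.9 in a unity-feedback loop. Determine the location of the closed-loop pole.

s = -227

Closed loop: T(s) = K_p·G/(1+K_p·G) = 16.46/(0.0769s + 1 + 16.46), with pole at s = −(1 + 16.46)/0.0769 = −227.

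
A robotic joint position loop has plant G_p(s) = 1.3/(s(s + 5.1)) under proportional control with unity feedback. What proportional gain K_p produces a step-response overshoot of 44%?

From %OS = 100·exp(−πζ/√(1−ζ²)) = 44%, ζ = −ln(0.44)/√(π²+ln²(0.44)) = 0.2528.
Characteristic equation s² + 5.1s + 1.3K_p = 0 gives ζ = 5.1/(2√(1.3K_p)).
Setting ζ = 0.2528: √(1.3K_p) = 5.1/(2·0.2528) = 10.09, so K_p = 101.7/1.3 = 78.2.

K_p = 78.2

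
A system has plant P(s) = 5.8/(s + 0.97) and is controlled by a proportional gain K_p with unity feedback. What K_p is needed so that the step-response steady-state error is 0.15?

K_p = 0.948

For a type-0 loop with proportional control, e_ss = 1/(1 + K_p·P(0)).
P(0) = 5.979. Require 1/(1 + K_p·5.979) = 0.15, so 1 + 5.979·K_p = 6.667.
K_p = (6.667 − 1)/5.979 = 0.948.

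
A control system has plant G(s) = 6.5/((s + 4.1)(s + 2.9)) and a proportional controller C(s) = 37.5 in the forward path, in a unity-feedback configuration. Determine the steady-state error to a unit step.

0.0465

The loop is type 0. Static position error constant K_pos = C(0)·G(0) = 37.5·0.5467 = 20.5.
Steady-state error to a unit step: e_ss = 1/(1+K_pos) = 1/21.5 = 0.0465.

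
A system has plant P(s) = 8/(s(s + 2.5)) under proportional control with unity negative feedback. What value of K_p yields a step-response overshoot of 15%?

From %OS = 100·exp(−πζ/√(1−ζ²)) = 15%, ζ = −ln(0.15)/√(π²+ln²(0.15)) = 0.5169.
Characteristic equation s² + 2.5s + 8K_p = 0 gives ζ = 2.5/(2√(8K_p)).
Setting ζ = 0.5169: √(8K_p) = 2.5/(2·0.5169) = 2.418, so K_p = 5.847/8 = 0.731.

K_p = 0.731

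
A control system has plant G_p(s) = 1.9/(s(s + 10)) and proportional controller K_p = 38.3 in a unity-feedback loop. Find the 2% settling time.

T_s ≈ 0.8 s

Closed-loop characteristic equation: s² + 10s + 72.77 = 0, so ω_n = 8.531 rad/s and ζ = 10/(2·8.531) = 0.5861.
2% settling time T_s ≈ 4/(ζω_n) = 4/5 = 0.8 s.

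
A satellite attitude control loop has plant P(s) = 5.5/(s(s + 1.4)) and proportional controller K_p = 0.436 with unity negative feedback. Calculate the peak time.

Closed-loop characteristic equation: s² + 1.4s + 2.398 = 0, so ω_n = 1.549 rad/s and ζ = 1.4/(2·1.549) = 0.452.
Damped frequency ω_d = ω_n√(1−ζ²) = 1.381 rad/s, so peak time T_p = π/ω_d = 2.27 s.

T_p = 2.27 s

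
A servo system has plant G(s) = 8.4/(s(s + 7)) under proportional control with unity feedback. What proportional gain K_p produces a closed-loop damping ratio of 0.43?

Closed-loop characteristic equation: s² + 7s + K_p·8.4 = 0.
So ω_n = √(8.4K_p) and 2ζω_n = 7, giving ζ = 7/(2√(8.4K_p)).
Setting ζ = 0.43: √(8.4K_p) = 7/(2·0.43) = 8.14, so K_p = 66.25/8.4 = 7.89.

K_p = 7.89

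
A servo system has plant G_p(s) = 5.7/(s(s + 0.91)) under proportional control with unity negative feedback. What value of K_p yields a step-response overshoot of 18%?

K_p = 0.158

From %OS = 100·exp(−πζ/√(1−ζ²)) = 18%, ζ = −ln(0.18)/√(π²+ln²(0.18)) = 0.4791.
Characteristic equation s² + 0.91s + 5.7K_p = 0 gives ζ = 0.91/(2√(5.7K_p)).
Setting ζ = 0.4791: √(5.7K_p) = 0.91/(2·0.4791) = 0.9497, so K_p = 0.9019/5.7 = 0.158.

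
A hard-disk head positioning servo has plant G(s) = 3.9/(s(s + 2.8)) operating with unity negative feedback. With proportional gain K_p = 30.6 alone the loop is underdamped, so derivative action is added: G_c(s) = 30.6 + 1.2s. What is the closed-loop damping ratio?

ζ = 0.342

Forward path: (30.6 + 1.2s)·3.9/(s(s+2.8)). The closed-loop characteristic equation is s² + (2.8 + 3.9·1.2)s + 3.9·30.6 = 0.
That is s² + 7.48s + 119.3 = 0, so ω_n = 10.92 rad/s and ζ = 7.48/(2·10.92) = 0.3424.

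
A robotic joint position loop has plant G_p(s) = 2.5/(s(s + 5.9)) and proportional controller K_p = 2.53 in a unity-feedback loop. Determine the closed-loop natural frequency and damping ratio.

ω_n = 2.51 rad/s, ζ = 1.17

1 + K_p·G_p(s) = 0 gives s² + 5.9s + 6.325 = 0.
So ω_n² = 6.325 ⇒ ω_n = 2.515 rad/s, and ζ = 5.9/(2ω_n) = 1.17.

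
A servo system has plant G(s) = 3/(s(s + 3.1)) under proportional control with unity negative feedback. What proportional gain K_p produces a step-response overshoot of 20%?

K_p = 3.85

From %OS = 100·exp(−πζ/√(1−ζ²)) = 20%, ζ = −ln(0.2)/√(π²+ln²(0.2)) = 0.4559.
Characteristic equation s² + 3.1s + 3K_p = 0 gives ζ = 3.1/(2√(3K_p)).
Setting ζ = 0.4559: √(3K_p) = 3.1/(2·0.4559) = 3.399, so K_p = 11.56/3 = 3.85.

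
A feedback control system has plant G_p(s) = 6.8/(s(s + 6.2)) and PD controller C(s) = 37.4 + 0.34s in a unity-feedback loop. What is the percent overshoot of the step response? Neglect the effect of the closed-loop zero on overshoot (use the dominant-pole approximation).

Forward path: (37.4 + 0.34s)·6.8/(s(s+6.2)). The closed-loop characteristic equation is s² + (6.2 + 6.8·0.34)s + 6.8·37.4 = 0.
That is s² + 8.512s + 254.3 = 0, so ω_n = 15.95 rad/s and ζ = 8.512/(2·15.95) = 0.2669.
%OS = 100·exp(−πζ/√(1−ζ²)) = 41.9%.

41.9%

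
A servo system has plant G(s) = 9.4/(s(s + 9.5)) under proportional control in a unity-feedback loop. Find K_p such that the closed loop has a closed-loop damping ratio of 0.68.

K_p = 5.19

Closed-loop characteristic equation: s² + 9.5s + K_p·9.4 = 0.
So ω_n = √(9.4K_p) and 2ζω_n = 9.5, giving ζ = 9.5/(2√(9.4K_p)).
Setting ζ = 0.68: √(9.4K_p) = 9.5/(2·0.68) = 6.985, so K_p = 48.79/9.4 = 5.19.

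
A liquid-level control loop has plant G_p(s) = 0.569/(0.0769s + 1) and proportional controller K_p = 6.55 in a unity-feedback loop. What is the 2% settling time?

T_s ≈ 0.0651 s

Closed loop: T(s) = K_p·G_p/(1+K_p·G_p) = 3.727/(0.0769s + 1 + 3.727), with pole at s = −(1 + 3.727)/0.0769 = −61.47.
τ = 1/61.47 = 0.01627 s, so 2% settling time ≈ 4τ = 0.0651 s.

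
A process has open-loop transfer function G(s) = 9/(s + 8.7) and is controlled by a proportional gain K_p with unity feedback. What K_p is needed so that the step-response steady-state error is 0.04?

K_p = 23.2

The loop is type 0, so e_ss(step) = 1/(1 + K_pos) with K_pos = K_p·G(0).
G(0) = 1.034. Require 1/(1 + K_p·1.034) = 0.04, so 1 + 1.034·K_p = 25.
K_p = (25 − 1)/1.034 = 23.2.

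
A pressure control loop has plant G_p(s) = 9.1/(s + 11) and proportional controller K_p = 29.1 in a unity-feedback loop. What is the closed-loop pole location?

Closed-loop transfer function: T(s) = K_p·G_p(s)/(1 + K_p·G_p(s)) = 264.8/(s + 11 + 264.8) = 264.8/(s + 275.8).
The closed-loop pole is at s = −275.8.

s = -275.8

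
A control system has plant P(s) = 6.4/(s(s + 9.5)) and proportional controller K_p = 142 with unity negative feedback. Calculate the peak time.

T_p = 0.106 s

From 1 + K_pP(s) = 0: s² + 9.5s + 908.8 = 0 ⇒ ω_n = 30.15, ζ = 0.1576.
Damped frequency ω_d = ω_n√(1−ζ²) = 29.77 rad/s, so peak time T_p = π/ω_d = 0.106 s.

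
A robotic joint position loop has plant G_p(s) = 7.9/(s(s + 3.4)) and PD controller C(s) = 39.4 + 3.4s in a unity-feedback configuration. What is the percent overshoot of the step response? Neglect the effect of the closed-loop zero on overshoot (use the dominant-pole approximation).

0.531%

Forward path: (39.4 + 3.4s)·7.9/(s(s+3.4)). The closed-loop characteristic equation is s² + (3.4 + 7.9·3.4)s + 7.9·39.4 = 0.
That is s² + 30.26s + 311.3 = 0, so ω_n = 17.64 rad/s and ζ = 30.26/(2·17.64) = 0.8576.
%OS = 100·exp(−πζ/√(1−ζ²)) = 0.531%.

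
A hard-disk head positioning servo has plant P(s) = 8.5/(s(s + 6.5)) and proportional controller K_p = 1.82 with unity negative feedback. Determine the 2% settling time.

The closed-loop denominator s² + 6.5s + 15.47 gives ω_n = √15.47 = 3.933 and ζ = 6.5/(2ω_n) = 0.8263.
2% settling time T_s ≈ 4/(ζω_n) = 4/3.25 = 1.23 s.

T_s ≈ 1.23 s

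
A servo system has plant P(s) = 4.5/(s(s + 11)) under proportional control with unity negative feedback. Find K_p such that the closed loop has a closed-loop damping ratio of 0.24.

Closed-loop characteristic equation: s² + 11s + K_p·4.5 = 0.
So ω_n = √(4.5K_p) and 2ζω_n = 11, giving ζ = 11/(2√(4.5K_p)).
Setting ζ = 0.24: √(4.5K_p) = 11/(2·0.24) = 22.92, so K_p = 525.2/4.5 = 117.

K_p = 117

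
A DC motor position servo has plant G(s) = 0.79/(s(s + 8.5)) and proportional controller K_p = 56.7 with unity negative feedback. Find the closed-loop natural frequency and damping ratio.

ω_n = 6.69 rad/s, ζ = 0.635

With unity feedback the closed-loop characteristic equation is s² + 8.5s + 56.7·0.79 = s² + 8.5s + 44.79 = 0.
Matching s² + 2ζω_n s + ω_n²: ω_n = √44.79 = 6.693 rad/s and 2ζω_n = 8.5, so ζ = 8.5/(2·6.693) = 0.635.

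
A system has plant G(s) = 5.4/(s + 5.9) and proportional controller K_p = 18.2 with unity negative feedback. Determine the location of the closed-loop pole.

Closed-loop transfer function: T(s) = K_p·G(s)/(1 + K_p·G(s)) = 98.28/(s + 5.9 + 98.28) = 98.28/(s + 104.2).
The closed-loop pole is at s = −104.2.

s = -104.2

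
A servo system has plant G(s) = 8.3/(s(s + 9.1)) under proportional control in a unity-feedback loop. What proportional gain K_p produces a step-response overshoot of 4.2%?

From %OS = 100·exp(−πζ/√(1−ζ²)) = 4.2%, ζ = −ln(0.042)/√(π²+ln²(0.042)) = 0.7103.
Characteristic equation s² + 9.1s + 8.3K_p = 0 gives ζ = 9.1/(2√(8.3K_p)).
Setting ζ = 0.7103: √(8.3K_p) = 9.1/(2·0.7103) = 6.406, so K_p = 41.03/8.3 = 4.94.

K_p = 4.94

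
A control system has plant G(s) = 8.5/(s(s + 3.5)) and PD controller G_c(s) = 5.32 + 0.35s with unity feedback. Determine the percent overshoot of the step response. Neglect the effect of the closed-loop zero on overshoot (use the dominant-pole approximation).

Forward path: (5.32 + 0.35s)·8.5/(s(s+3.5)). The closed-loop characteristic equation is s² + (3.5 + 8.5·0.35)s + 8.5·5.32 = 0.
That is s² + 6.475s + 45.22 = 0, so ω_n = 6.725 rad/s and ζ = 6.475/(2·6.725) = 0.4814.
%OS = 100·exp(−πζ/√(1−ζ²)) = 17.8%.

17.8%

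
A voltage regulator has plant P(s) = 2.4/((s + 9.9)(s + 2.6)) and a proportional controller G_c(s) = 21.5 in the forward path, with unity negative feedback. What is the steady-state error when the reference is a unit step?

The loop is type 0. Static position error constant K_pos = G_c(0)·P(0) = 21.5·0.09324 = 2.005.
Steady-state error to a unit step: e_ss = 1/(1+K_pos) = 1/3.005 = 0.333.

0.333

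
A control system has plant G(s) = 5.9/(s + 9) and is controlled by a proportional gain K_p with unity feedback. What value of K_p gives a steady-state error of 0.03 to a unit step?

K_p = 49.3

For a type-0 loop with proportional control, e_ss = 1/(1 + K_p·G(0)).
G(0) = 0.6556. Require 1/(1 + K_p·0.6556) = 0.03, so 1 + 0.6556·K_p = 33.33.
K_p = (33.33 − 1)/0.6556 = 49.3.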